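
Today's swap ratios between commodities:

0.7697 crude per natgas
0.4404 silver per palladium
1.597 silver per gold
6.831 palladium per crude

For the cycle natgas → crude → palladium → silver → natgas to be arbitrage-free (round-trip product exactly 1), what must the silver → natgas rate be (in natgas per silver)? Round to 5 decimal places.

0.43186

Known legs of the cycle: 0.7697 × 6.831 × 0.4404 = 2.31554423628
For no arbitrage the full-cycle product must be 1, so the missing rate is 1 / 2.31554423628 ≈ 0.4318639.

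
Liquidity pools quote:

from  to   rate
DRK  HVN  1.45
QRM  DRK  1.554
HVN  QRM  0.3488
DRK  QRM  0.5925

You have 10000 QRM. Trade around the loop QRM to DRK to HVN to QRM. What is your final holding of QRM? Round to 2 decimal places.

10000 QRM × 1.554 = 15540 DRK
15540 DRK × 1.45 = 22533 HVN
22533 HVN × 0.3488 = 7859.5104 QRM

7859.51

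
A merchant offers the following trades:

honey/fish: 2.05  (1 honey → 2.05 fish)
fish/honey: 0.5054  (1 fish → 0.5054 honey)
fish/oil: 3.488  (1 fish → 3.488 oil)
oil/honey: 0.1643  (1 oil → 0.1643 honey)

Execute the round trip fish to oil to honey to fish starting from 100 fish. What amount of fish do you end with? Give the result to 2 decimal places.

100 fish × 3.488 = 348.8 oil
348.8 oil × 0.1643 = 57.30784 honey
57.30784 honey × 2.05 = 117.481072 fish

117.48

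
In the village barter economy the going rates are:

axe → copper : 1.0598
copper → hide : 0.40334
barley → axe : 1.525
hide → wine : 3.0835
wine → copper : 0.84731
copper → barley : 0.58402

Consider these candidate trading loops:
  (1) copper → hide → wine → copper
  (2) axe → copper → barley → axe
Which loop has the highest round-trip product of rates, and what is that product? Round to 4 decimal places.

(1) 0.40334 × 3.0835 × 0.84731 = 1.05380
(2) 1.0598 × 0.58402 × 1.525 = 0.94389
Highest is cycle (1) at 1.0538 (>1, arbitrage).

1.0538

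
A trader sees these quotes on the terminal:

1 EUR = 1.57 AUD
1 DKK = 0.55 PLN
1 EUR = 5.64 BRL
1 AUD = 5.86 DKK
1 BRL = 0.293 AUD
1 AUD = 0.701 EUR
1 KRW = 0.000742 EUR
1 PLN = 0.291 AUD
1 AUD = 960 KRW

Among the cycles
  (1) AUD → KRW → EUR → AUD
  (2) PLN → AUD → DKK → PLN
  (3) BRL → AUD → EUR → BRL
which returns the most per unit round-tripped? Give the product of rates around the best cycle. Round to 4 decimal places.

1.1584

(1) 960 × 0.000742 × 1.57 = 1.11834
(2) 0.291 × 5.86 × 0.55 = 0.93789
(3) 0.293 × 0.701 × 5.64 = 1.15842
Highest is cycle (3) at 1.1584 (>1, arbitrage).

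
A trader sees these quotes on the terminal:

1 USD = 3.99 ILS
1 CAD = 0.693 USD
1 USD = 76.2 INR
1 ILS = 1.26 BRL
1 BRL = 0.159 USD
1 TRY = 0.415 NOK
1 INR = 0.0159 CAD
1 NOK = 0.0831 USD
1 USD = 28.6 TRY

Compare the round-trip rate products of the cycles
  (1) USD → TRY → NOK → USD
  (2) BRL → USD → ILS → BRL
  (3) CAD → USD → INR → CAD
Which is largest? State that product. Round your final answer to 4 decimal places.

0.9863

(1) 28.6 × 0.415 × 0.0831 = 0.98631
(2) 0.159 × 3.99 × 1.26 = 0.79936
(3) 0.693 × 76.2 × 0.0159 = 0.83962
Highest is cycle (1) at 0.9863 (≤1, no arbitrage).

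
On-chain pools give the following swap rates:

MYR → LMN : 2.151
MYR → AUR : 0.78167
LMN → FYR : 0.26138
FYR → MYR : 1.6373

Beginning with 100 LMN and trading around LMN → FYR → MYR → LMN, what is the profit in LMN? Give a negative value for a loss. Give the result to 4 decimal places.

100 LMN × 0.26138 = 26.138 FYR
26.138 FYR × 1.6373 = 42.7957474 MYR
42.7957474 MYR × 2.151 = 92.0536526574 LMN
Net change: 92.0536526574 − 100 = -7.9463473426 LMN

-7.9463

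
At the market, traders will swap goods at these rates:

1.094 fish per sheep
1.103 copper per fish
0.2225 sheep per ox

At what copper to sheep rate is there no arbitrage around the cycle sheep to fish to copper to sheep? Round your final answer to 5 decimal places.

0.82872

Known legs of the cycle: 1.094 × 1.103 = 1.206682
For no arbitrage the full-cycle product must be 1, so the missing rate is 1 / 1.206682 ≈ 0.8287188.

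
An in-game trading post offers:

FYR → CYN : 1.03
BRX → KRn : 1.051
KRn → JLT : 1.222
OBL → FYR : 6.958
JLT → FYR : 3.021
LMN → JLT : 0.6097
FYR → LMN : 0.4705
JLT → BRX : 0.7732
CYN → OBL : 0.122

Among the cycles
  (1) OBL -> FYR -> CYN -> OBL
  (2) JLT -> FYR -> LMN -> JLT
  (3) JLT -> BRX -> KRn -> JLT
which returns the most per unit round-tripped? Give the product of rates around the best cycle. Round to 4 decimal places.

(1) 6.958 × 1.03 × 0.122 = 0.87434
(2) 3.021 × 0.4705 × 0.6097 = 0.86662
(3) 0.7732 × 1.051 × 1.222 = 0.99304
Highest is cycle (3) at 0.9930 (≤1, no arbitrage).

0.9930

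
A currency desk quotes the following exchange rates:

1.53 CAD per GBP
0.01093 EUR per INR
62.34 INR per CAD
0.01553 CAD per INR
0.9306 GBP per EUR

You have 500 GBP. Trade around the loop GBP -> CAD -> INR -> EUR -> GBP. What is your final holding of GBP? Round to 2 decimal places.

485.08

500 GBP × 1.53 = 765 CAD
765 CAD × 62.34 = 47690.1 INR
47690.1 INR × 0.01093 = 521.252793 EUR
521.252793 EUR × 0.9306 = 485.0778491658 GBP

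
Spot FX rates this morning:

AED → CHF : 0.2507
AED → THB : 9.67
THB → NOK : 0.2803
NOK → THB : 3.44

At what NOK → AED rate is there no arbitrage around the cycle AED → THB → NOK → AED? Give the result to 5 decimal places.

0.36894

Known legs of the cycle: 9.67 × 0.2803 = 2.710501
For no arbitrage the full-cycle product must be 1, so the missing rate is 1 / 2.710501 ≈ 0.3689355.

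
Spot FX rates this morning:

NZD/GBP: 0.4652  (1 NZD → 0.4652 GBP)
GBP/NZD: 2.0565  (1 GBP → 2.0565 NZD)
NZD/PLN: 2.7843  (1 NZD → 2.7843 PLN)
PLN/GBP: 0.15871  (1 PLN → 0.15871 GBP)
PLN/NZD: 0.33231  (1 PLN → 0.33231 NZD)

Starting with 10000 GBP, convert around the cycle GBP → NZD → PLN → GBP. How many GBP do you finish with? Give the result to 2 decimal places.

9087.60

10000 GBP × 2.0565 = 20565 NZD
20565 NZD × 2.7843 = 57259.1295 PLN
57259.1295 PLN × 0.15871 = 9087.596442945 GBP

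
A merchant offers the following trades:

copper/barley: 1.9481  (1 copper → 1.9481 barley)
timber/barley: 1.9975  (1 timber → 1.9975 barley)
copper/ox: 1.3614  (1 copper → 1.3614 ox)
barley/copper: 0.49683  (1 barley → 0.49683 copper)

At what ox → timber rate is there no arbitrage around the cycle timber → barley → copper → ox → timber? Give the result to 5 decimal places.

Known legs of the cycle: 1.9975 × 0.49683 × 1.3614 = 1.351077763095
For no arbitrage the full-cycle product must be 1, so the missing rate is 1 / 1.351077763095 ≈ 0.7401498.

0.74015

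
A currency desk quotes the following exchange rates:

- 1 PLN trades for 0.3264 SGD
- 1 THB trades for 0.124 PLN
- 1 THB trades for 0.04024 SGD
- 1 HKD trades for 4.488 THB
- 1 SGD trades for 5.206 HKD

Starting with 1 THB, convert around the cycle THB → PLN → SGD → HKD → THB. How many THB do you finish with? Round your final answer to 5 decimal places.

0.94565

1 THB × 0.124 = 0.124 PLN
0.124 PLN × 0.3264 = 0.0404736 SGD
0.0404736 SGD × 5.206 = 0.2107055616 HKD
0.2107055616 HKD × 4.488 = 0.9456465604608 THB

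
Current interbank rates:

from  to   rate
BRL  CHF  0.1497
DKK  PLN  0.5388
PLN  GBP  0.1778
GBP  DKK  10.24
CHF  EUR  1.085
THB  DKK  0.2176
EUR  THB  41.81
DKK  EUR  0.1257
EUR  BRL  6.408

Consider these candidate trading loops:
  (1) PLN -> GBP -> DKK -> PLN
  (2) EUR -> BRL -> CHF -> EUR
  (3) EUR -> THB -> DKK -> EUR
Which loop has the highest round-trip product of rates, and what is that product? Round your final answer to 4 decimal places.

1.1436

(1) 0.1778 × 10.24 × 0.5388 = 0.98098
(2) 6.408 × 0.1497 × 1.085 = 1.04082
(3) 41.81 × 0.2176 × 0.1257 = 1.14360
Highest is cycle (3) at 1.1436 (>1, arbitrage).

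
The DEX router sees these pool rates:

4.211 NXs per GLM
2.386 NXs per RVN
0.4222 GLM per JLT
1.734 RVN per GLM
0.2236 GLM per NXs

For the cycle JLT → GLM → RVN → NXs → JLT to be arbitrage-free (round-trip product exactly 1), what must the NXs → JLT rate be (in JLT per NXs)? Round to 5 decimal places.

Known legs of the cycle: 0.4222 × 1.734 × 2.386 = 1.7467781928
For no arbitrage the full-cycle product must be 1, so the missing rate is 1 / 1.7467781928 ≈ 0.5724825.

0.57248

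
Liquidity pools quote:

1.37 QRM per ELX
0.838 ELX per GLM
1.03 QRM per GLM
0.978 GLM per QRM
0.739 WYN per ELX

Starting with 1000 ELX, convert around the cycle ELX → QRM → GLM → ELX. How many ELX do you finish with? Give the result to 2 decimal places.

1122.80

1000 ELX × 1.37 = 1370 QRM
1370 QRM × 0.978 = 1339.86 GLM
1339.86 GLM × 0.838 = 1122.80268 ELX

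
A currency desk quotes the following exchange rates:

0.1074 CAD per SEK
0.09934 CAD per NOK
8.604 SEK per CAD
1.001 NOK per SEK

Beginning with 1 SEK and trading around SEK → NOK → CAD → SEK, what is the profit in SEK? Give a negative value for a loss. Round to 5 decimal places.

-0.14442

1 SEK × 1.001 = 1.001 NOK
1.001 NOK × 0.09934 = 0.09943934 CAD
0.09943934 CAD × 8.604 = 0.85557608136 SEK
Net change: 0.85557608136 − 1 = -0.14442391864 SEK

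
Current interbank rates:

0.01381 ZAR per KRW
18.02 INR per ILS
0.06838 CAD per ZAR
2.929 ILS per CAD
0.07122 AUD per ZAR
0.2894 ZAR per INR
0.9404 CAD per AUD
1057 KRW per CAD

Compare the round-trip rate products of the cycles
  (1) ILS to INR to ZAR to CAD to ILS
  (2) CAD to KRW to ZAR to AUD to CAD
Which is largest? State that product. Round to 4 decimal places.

1.0445

(1) 18.02 × 0.2894 × 0.06838 × 2.929 = 1.04448
(2) 1057 × 0.01381 × 0.07122 × 0.9404 = 0.97765
Highest is cycle (1) at 1.0445 (>1, arbitrage).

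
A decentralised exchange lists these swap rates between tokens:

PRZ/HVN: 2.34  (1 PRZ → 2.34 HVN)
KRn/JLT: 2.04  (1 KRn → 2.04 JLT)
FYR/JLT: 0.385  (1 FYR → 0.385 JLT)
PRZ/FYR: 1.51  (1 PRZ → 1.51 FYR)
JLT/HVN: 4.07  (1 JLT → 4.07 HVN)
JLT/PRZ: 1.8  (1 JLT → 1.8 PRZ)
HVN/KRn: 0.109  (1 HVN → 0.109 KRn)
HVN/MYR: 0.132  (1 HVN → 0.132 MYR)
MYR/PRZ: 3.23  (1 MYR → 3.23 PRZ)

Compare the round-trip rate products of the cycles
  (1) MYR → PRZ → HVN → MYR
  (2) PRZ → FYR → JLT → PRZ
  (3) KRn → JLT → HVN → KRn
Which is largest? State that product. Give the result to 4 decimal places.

1.0464

(1) 3.23 × 2.34 × 0.132 = 0.99768
(2) 1.51 × 0.385 × 1.8 = 1.04643
(3) 2.04 × 4.07 × 0.109 = 0.90501
Highest is cycle (2) at 1.0464 (>1, arbitrage).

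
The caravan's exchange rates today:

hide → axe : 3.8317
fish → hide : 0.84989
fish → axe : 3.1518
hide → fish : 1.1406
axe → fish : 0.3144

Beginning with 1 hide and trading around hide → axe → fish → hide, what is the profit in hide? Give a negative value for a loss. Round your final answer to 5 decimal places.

0.02385

1 hide × 3.8317 = 3.8317 axe
3.8317 axe × 0.3144 = 1.20468648 fish
1.20468648 fish × 0.84989 = 1.0238509924872 hide
Net change: 1.0238509924872 − 1 = 0.0238509924872 hide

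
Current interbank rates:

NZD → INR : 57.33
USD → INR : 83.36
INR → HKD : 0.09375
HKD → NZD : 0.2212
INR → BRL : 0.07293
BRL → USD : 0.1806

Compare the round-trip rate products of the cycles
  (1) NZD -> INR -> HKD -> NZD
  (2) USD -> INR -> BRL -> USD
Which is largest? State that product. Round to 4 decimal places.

(1) 57.33 × 0.09375 × 0.2212 = 1.18888
(2) 83.36 × 0.07293 × 0.1806 = 1.09795
Highest is cycle (1) at 1.1889 (>1, arbitrage).

1.1889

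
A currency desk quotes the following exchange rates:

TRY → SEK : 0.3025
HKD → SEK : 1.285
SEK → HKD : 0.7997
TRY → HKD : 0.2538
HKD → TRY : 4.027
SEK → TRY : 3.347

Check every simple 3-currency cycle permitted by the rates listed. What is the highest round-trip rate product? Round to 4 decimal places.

TRY→HKD→SEK→TRY: 0.2538 × 1.285 × 3.347 = 1.09157
TRY→SEK→HKD→TRY: 0.3025 × 0.7997 × 4.027 = 0.97417
Maximum is TRY→HKD→SEK→TRY at 1.0916; arbitrage exists.

1.0916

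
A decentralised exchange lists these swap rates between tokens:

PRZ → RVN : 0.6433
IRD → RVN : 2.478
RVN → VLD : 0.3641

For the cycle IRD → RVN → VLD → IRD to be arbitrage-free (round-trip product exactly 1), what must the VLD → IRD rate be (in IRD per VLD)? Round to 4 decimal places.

1.1084

Known legs of the cycle: 2.478 × 0.3641 = 0.9022398
For no arbitrage the full-cycle product must be 1, so the missing rate is 1 / 0.9022398 ≈ 1.108353.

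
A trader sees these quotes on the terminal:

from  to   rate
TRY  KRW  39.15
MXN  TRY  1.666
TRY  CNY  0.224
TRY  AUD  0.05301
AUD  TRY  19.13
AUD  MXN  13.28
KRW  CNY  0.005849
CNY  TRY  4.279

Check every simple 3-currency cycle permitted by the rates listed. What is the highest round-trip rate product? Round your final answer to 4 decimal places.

1.1728

MXN→TRY→AUD→MXN: 1.666 × 0.05301 × 13.28 = 1.17282
TRY→KRW→CNY→TRY: 39.15 × 0.005849 × 4.279 = 0.97984
Maximum is MXN→TRY→AUD→MXN at 1.1728; arbitrage exists.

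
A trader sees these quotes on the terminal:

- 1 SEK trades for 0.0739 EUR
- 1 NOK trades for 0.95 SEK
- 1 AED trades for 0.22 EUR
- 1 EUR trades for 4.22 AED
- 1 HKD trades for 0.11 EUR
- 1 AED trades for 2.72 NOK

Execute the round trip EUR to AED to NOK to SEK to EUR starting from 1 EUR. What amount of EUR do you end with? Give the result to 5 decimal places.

0.80584

1 EUR × 4.22 = 4.22 AED
4.22 AED × 2.72 = 11.4784 NOK
11.4784 NOK × 0.95 = 10.90448 SEK
10.90448 SEK × 0.0739 = 0.805841072 EUR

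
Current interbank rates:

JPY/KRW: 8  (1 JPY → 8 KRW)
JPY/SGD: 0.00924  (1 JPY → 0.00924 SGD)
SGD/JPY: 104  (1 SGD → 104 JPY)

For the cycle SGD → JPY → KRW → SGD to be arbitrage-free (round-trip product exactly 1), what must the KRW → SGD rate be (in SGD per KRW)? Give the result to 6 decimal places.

0.001202

Known legs of the cycle: 104 × 8 = 832
For no arbitrage the full-cycle product must be 1, so the missing rate is 1 / 832 ≈ 0.00120192.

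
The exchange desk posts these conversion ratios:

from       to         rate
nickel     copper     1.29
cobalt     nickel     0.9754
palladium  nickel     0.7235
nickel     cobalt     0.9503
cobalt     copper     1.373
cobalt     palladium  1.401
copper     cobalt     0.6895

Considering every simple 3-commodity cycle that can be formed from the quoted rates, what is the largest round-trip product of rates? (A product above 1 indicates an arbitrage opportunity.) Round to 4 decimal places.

cobalt→palladium→nickel→cobalt: 1.401 × 0.7235 × 0.9503 = 0.96325
cobalt→nickel→copper→cobalt: 0.9754 × 1.29 × 0.6895 = 0.86757
Maximum is cobalt→palladium→nickel→cobalt at 0.9632; no arbitrage — every cycle loses value.

0.9632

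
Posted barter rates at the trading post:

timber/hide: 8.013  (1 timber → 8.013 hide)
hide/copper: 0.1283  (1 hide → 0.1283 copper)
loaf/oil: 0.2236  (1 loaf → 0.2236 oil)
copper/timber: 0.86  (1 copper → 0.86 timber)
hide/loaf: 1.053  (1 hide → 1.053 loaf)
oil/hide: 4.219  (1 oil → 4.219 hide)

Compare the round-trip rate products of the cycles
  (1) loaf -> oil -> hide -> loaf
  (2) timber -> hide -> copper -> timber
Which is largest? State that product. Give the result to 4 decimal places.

(1) 0.2236 × 4.219 × 1.053 = 0.99337
(2) 8.013 × 0.1283 × 0.86 = 0.88414
Highest is cycle (1) at 0.9934 (≤1, no arbitrage).

0.9934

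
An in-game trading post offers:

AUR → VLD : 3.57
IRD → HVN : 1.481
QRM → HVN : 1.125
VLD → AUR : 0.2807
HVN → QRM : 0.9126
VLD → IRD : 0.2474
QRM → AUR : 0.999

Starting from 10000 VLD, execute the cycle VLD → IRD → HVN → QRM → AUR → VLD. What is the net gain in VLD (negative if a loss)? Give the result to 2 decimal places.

10000 VLD × 0.2474 = 2474 IRD
2474 IRD × 1.481 = 3663.994 HVN
3663.994 HVN × 0.9126 = 3343.7609244 QRM
3343.7609244 QRM × 0.999 = 3340.4171634756 AUR
3340.4171634756 AUR × 3.57 = 11925.289273607892 VLD
Net change: 11925.289273607892 − 10000 = 1925.289273607892 VLD

1925.29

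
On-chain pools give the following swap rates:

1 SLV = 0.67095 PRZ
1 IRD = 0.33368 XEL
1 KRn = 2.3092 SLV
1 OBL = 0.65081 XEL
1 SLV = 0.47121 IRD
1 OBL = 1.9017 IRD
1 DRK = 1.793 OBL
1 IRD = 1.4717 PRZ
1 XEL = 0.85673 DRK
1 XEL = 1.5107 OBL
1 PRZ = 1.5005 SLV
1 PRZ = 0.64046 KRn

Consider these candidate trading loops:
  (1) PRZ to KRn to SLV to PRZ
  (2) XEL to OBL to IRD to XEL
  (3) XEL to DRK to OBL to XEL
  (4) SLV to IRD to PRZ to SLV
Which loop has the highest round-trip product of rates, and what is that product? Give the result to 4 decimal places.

(1) 0.64046 × 2.3092 × 0.67095 = 0.99230
(2) 1.5107 × 1.9017 × 0.33368 = 0.95863
(3) 0.85673 × 1.793 × 0.65081 = 0.99972
(4) 0.47121 × 1.4717 × 1.5005 = 1.04057
Highest is cycle (4) at 1.0406 (>1, arbitrage).

1.0406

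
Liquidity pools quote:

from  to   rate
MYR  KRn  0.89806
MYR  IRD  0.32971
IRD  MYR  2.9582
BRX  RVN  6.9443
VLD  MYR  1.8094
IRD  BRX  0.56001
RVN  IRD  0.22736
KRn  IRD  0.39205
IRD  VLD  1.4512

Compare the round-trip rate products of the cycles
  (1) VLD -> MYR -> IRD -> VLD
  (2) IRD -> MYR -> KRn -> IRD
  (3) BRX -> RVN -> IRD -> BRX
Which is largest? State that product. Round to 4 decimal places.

1.0415

(1) 1.8094 × 0.32971 × 1.4512 = 0.86575
(2) 2.9582 × 0.89806 × 0.39205 = 1.04154
(3) 6.9443 × 0.22736 × 0.56001 = 0.88418
Highest is cycle (2) at 1.0415 (>1, arbitrage).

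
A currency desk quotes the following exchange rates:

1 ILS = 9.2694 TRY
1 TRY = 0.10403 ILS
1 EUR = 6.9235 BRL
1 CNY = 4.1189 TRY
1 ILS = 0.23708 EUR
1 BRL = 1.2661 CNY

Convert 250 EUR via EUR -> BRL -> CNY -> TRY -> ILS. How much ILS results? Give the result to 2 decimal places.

939.02

250 EUR × 6.9235 = 1730.875 BRL
1730.875 BRL × 1.2661 = 2191.4608375 CNY
2191.4608375 CNY × 4.1189 = 9026.40804357875 TRY
9026.40804357875 TRY × 0.10403 = 939.0172287734973625 ILS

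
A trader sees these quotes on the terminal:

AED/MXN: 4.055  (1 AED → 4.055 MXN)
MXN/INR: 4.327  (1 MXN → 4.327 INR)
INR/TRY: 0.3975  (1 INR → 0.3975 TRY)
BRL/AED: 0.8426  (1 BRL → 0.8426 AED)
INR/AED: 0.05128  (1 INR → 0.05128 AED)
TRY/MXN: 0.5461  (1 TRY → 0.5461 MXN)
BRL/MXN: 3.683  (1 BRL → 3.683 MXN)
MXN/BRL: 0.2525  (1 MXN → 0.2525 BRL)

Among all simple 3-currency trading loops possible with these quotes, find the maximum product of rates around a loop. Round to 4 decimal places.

0.9393

MXN→INR→TRY→MXN: 4.327 × 0.3975 × 0.5461 = 0.93928
MXN→INR→AED→MXN: 4.327 × 0.05128 × 4.055 = 0.89976
MXN→BRL→AED→MXN: 0.2525 × 0.8426 × 4.055 = 0.86273
Maximum is MXN→INR→TRY→MXN at 0.9393; no arbitrage — every cycle loses value.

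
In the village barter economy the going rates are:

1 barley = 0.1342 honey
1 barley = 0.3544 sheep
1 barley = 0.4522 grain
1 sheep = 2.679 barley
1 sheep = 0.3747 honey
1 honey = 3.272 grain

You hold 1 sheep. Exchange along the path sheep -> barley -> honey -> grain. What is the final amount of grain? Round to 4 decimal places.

1 sheep × 2.679 = 2.679 barley
2.679 barley × 0.1342 = 0.3595218 honey
0.3595218 honey × 3.272 = 1.1763553296 grain

1.1764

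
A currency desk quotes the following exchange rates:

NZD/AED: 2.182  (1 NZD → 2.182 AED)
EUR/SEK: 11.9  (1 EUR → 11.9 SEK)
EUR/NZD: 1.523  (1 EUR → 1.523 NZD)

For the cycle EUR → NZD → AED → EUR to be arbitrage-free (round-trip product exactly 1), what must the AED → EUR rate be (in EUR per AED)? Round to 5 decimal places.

0.30092

Known legs of the cycle: 1.523 × 2.182 = 3.323186
For no arbitrage the full-cycle product must be 1, so the missing rate is 1 / 3.323186 ≈ 0.3009160.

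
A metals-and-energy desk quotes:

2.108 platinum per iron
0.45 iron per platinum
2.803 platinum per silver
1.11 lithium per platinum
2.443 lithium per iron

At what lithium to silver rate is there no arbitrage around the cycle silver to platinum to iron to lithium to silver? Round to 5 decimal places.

Known legs of the cycle: 2.803 × 0.45 × 2.443 = 3.08147805
For no arbitrage the full-cycle product must be 1, so the missing rate is 1 / 3.08147805 ≈ 0.3245196.

0.32452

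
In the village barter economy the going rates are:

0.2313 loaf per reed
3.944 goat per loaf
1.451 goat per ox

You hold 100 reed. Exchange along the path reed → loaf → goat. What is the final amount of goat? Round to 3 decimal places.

91.225

100 reed × 0.2313 = 23.13 loaf
23.13 loaf × 3.944 = 91.22472 goat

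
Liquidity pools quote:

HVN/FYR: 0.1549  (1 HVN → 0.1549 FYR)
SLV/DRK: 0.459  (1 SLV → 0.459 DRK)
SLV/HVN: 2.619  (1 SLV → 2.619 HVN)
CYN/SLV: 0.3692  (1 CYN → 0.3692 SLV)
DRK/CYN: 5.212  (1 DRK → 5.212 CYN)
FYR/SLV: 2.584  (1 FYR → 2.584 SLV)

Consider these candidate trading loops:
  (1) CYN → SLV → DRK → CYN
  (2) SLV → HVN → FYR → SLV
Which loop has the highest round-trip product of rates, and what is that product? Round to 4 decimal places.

1.0483

(1) 0.3692 × 0.459 × 5.212 = 0.88324
(2) 2.619 × 0.1549 × 2.584 = 1.04829
Highest is cycle (2) at 1.0483 (>1, arbitrage).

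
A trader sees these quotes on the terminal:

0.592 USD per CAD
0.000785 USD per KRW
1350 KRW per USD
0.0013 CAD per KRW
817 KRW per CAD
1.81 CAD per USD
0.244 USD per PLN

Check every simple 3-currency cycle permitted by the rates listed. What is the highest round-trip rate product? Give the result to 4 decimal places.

USD→CAD→KRW→USD: 1.81 × 817 × 0.000785 = 1.16083
USD→KRW→CAD→USD: 1350 × 0.0013 × 0.592 = 1.03896
Maximum is USD→CAD→KRW→USD at 1.1608; arbitrage exists.

1.1608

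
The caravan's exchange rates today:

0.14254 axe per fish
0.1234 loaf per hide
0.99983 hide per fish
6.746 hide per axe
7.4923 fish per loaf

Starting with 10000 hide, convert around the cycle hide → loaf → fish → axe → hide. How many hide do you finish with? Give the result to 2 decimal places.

10000 hide × 0.1234 = 1234 loaf
1234 loaf × 7.4923 = 9245.4982 fish
9245.4982 fish × 0.14254 = 1317.853313428 axe
1317.853313428 axe × 6.746 = 8890.238452385288 hide

8890.24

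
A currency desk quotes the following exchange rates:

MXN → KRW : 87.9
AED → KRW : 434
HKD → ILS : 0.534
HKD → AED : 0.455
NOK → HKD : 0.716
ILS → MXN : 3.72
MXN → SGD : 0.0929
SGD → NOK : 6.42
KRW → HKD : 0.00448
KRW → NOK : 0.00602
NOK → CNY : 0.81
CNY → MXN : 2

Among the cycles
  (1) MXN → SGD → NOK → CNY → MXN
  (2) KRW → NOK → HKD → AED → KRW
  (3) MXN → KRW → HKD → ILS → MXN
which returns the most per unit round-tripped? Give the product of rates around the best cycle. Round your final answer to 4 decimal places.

0.9662

(1) 0.0929 × 6.42 × 0.81 × 2 = 0.96620
(2) 0.00602 × 0.716 × 0.455 × 434 = 0.85116
(3) 87.9 × 0.00448 × 0.534 × 3.72 = 0.78226
Highest is cycle (1) at 0.9662 (≤1, no arbitrage).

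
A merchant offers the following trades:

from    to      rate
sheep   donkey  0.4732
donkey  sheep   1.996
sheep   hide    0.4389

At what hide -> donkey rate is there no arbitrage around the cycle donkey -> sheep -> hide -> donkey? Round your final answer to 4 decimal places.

1.1415

Known legs of the cycle: 1.996 × 0.4389 = 0.8760444
For no arbitrage the full-cycle product must be 1, so the missing rate is 1 / 0.8760444 ≈ 1.141495.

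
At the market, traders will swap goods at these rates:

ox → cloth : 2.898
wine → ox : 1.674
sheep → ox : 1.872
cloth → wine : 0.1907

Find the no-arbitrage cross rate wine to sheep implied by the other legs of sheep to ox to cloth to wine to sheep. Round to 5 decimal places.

Known legs of the cycle: 1.872 × 2.898 × 0.1907 = 1.0345581792
For no arbitrage the full-cycle product must be 1, so the missing rate is 1 / 1.0345581792 ≈ 0.9665962.

0.96660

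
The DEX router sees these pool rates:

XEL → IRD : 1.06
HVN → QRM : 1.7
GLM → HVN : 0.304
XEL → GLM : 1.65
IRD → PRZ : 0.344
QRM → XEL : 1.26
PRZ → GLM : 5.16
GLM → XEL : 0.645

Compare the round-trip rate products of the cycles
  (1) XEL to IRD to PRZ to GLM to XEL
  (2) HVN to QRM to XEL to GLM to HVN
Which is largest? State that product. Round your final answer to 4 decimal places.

1.2136

(1) 1.06 × 0.344 × 5.16 × 0.645 = 1.21359
(2) 1.7 × 1.26 × 1.65 × 0.304 = 1.07443
Highest is cycle (1) at 1.2136 (>1, arbitrage).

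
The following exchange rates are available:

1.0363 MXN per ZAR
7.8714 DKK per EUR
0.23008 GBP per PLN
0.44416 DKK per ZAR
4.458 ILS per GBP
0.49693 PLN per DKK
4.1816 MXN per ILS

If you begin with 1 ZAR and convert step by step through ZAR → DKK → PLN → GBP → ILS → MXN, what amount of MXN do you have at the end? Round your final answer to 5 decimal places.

0.94666

1 ZAR × 0.44416 = 0.44416 DKK
0.44416 DKK × 0.49693 = 0.2207164288 PLN
0.2207164288 PLN × 0.23008 = 0.050782435938304 GBP
0.050782435938304 GBP × 4.458 = 0.226388099412959232 ILS
0.226388099412959232 ILS × 4.1816 = 0.9466644765052303245312 MXN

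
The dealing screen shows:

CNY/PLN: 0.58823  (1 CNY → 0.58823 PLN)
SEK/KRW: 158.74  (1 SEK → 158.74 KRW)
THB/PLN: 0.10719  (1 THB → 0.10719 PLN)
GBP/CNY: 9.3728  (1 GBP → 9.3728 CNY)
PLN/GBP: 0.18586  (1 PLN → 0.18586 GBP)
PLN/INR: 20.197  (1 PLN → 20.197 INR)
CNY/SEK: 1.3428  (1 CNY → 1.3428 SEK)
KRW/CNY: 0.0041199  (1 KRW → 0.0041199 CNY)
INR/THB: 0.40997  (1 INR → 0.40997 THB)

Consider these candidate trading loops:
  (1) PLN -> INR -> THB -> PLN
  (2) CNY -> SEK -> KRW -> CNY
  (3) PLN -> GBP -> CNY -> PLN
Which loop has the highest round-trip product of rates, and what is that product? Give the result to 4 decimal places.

(1) 20.197 × 0.40997 × 0.10719 = 0.88755
(2) 1.3428 × 158.74 × 0.0041199 = 0.87818
(3) 0.18586 × 9.3728 × 0.58823 = 1.02471
Highest is cycle (3) at 1.0247 (>1, arbitrage).

1.0247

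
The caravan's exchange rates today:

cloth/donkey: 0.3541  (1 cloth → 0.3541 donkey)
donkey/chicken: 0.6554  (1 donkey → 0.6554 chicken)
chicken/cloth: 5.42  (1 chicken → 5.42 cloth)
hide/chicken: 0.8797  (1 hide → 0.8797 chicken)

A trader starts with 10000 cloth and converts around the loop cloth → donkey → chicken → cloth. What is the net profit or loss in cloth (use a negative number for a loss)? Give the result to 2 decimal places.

2578.58

10000 cloth × 0.3541 = 3541 donkey
3541 donkey × 0.6554 = 2320.7714 chicken
2320.7714 chicken × 5.42 = 12578.580988 cloth
Net change: 12578.580988 − 10000 = 2578.580988 cloth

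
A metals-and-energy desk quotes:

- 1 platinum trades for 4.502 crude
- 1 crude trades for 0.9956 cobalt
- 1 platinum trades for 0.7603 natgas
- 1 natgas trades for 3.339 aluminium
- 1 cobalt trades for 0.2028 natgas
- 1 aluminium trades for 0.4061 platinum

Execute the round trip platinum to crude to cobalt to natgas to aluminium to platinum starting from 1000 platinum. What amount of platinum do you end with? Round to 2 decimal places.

1000 platinum × 4.502 = 4502 crude
4502 crude × 0.9956 = 4482.1912 cobalt
4482.1912 cobalt × 0.2028 = 908.98837536 natgas
908.98837536 natgas × 3.339 = 3035.11218532704 aluminium
3035.11218532704 aluminium × 0.4061 = 1232.559058461310944 platinum

1232.56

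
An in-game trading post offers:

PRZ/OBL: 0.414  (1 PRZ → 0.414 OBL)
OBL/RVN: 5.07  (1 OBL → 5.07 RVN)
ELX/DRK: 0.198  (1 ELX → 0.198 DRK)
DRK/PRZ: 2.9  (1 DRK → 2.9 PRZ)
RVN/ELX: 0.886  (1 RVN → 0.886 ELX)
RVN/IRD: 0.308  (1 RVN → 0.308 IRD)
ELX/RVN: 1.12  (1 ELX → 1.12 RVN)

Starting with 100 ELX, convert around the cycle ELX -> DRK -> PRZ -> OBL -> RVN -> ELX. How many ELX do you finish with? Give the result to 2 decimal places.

100 ELX × 0.198 = 19.8 DRK
19.8 DRK × 2.9 = 57.42 PRZ
57.42 PRZ × 0.414 = 23.77188 OBL
23.77188 OBL × 5.07 = 120.5234316 RVN
120.5234316 RVN × 0.886 = 106.7837603976 ELX

106.78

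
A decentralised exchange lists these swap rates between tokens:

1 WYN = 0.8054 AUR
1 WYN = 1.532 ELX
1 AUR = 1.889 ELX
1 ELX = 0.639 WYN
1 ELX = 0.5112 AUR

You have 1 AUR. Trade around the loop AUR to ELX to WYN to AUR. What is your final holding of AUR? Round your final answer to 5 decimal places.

0.97217

1 AUR × 1.889 = 1.889 ELX
1.889 ELX × 0.639 = 1.207071 WYN
1.207071 WYN × 0.8054 = 0.9721749834 AUR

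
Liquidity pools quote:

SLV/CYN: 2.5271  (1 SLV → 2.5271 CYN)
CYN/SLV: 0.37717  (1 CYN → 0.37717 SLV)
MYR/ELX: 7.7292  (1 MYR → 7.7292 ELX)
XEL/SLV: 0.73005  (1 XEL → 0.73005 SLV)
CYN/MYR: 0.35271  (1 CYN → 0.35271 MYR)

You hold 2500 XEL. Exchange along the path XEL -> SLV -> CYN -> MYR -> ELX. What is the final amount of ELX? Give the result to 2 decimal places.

2500 XEL × 0.73005 = 1825.125 SLV
1825.125 SLV × 2.5271 = 4612.2733875 CYN
4612.2733875 CYN × 0.35271 = 1626.794946505125 MYR
1626.794946505125 MYR × 7.7292 = 12573.82350052741215 ELX

12573.82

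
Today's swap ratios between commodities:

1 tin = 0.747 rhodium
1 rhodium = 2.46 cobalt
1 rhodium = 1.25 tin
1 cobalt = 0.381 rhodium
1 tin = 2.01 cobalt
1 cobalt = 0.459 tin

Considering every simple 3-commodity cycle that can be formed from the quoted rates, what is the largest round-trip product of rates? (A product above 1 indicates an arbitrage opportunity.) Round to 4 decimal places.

cobalt→rhodium→tin→cobalt: 0.381 × 1.25 × 2.01 = 0.95726
cobalt→tin→rhodium→cobalt: 0.459 × 0.747 × 2.46 = 0.84347
Maximum is cobalt→rhodium→tin→cobalt at 0.9573; no arbitrage — every cycle loses value.

0.9573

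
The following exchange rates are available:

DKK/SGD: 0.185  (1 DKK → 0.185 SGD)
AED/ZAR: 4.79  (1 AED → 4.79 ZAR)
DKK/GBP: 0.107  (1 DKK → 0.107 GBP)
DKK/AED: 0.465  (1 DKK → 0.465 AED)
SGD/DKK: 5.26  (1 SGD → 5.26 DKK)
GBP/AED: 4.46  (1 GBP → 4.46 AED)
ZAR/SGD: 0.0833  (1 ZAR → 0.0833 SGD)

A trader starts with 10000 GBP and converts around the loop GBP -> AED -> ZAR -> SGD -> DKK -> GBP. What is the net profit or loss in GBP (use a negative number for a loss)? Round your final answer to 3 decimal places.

15.783

10000 GBP × 4.46 = 44600 AED
44600 AED × 4.79 = 213634 ZAR
213634 ZAR × 0.0833 = 17795.7122 SGD
17795.7122 SGD × 5.26 = 93605.446172 DKK
93605.446172 DKK × 0.107 = 10015.782740404 GBP
Net change: 10015.782740404 − 10000 = 15.782740404 GBP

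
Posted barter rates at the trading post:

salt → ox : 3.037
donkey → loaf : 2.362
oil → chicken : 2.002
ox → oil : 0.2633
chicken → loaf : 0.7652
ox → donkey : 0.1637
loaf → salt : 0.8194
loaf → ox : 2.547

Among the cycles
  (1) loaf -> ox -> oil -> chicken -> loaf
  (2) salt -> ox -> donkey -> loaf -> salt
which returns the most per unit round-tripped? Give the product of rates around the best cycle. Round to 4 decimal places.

1.0274

(1) 2.547 × 0.2633 × 2.002 × 0.7652 = 1.02735
(2) 3.037 × 0.1637 × 2.362 × 0.8194 = 0.96221
Highest is cycle (1) at 1.0274 (>1, arbitrage).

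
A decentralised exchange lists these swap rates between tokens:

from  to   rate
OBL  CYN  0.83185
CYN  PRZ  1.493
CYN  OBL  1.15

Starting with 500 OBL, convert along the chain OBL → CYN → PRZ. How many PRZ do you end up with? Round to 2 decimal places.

500 OBL × 0.83185 = 415.925 CYN
415.925 CYN × 1.493 = 620.976025 PRZ

620.98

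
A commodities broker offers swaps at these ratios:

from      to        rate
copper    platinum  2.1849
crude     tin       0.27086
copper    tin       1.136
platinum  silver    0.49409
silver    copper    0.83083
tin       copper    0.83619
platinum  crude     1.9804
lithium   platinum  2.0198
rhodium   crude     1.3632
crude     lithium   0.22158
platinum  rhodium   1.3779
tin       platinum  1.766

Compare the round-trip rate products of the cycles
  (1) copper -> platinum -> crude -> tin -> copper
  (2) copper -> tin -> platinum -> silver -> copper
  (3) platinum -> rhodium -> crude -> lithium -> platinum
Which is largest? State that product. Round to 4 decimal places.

(1) 2.1849 × 1.9804 × 0.27086 × 0.83619 = 0.98002
(2) 1.136 × 1.766 × 0.49409 × 0.83083 = 0.82354
(3) 1.3779 × 1.3632 × 0.22158 × 2.0198 = 0.84065
Highest is cycle (1) at 0.9800 (≤1, no arbitrage).

0.9800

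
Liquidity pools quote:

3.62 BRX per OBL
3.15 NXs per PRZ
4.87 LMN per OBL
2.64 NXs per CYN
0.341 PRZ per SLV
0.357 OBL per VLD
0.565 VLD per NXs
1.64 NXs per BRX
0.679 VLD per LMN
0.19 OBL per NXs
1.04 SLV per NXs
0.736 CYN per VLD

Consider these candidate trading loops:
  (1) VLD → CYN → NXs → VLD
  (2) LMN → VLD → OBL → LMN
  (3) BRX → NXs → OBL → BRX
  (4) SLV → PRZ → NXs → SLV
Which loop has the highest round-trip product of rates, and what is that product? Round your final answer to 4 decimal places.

(1) 0.736 × 2.64 × 0.565 = 1.09782
(2) 0.679 × 0.357 × 4.87 = 1.18050
(3) 1.64 × 0.19 × 3.62 = 1.12799
(4) 0.341 × 3.15 × 1.04 = 1.11712
Highest is cycle (2) at 1.1805 (>1, arbitrage).

1.1805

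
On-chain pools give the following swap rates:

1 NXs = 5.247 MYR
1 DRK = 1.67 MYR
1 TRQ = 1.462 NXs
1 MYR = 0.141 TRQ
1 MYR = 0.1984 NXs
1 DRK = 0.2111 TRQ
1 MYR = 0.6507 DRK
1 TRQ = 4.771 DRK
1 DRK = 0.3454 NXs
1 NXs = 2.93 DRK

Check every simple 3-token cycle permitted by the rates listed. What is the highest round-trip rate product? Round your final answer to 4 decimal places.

NXs→MYR→DRK→NXs: 5.247 × 0.6507 × 0.3454 = 1.17927
TRQ→DRK→MYR→TRQ: 4.771 × 1.67 × 0.141 = 1.12343
TRQ→NXs→MYR→TRQ: 1.462 × 5.247 × 0.141 = 1.08163
NXs→DRK→MYR→NXs: 2.93 × 1.67 × 0.1984 = 0.97079
TRQ→NXs→DRK→TRQ: 1.462 × 2.93 × 0.2111 = 0.90428
Maximum is NXs→MYR→DRK→NXs at 1.1793; arbitrage exists.

1.1793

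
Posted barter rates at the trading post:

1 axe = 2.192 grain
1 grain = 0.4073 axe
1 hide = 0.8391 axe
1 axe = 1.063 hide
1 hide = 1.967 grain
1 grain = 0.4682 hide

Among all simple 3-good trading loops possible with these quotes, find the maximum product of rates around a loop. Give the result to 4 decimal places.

0.8612

axe→grain→hide→axe: 2.192 × 0.4682 × 0.8391 = 0.86116
axe→hide→grain→axe: 1.063 × 1.967 × 0.4073 = 0.85163
Maximum is axe→grain→hide→axe at 0.8612; no arbitrage — every cycle loses value.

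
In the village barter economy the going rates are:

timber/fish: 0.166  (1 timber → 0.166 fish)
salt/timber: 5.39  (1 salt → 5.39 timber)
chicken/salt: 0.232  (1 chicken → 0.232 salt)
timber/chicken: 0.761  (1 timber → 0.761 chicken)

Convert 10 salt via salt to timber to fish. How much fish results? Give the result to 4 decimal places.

8.9474

10 salt × 5.39 = 53.9 timber
53.9 timber × 0.166 = 8.9474 fish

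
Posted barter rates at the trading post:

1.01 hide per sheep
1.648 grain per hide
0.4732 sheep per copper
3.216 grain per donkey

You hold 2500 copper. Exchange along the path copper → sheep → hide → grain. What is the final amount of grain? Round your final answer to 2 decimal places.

1969.08

2500 copper × 0.4732 = 1183 sheep
1183 sheep × 1.01 = 1194.83 hide
1194.83 hide × 1.648 = 1969.07984 grain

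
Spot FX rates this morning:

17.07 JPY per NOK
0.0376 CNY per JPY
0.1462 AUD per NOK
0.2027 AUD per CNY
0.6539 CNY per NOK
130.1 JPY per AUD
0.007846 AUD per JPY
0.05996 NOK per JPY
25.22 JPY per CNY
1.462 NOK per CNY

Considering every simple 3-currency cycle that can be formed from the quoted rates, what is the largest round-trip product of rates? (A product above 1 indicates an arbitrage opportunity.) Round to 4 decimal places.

1.1405

NOK→AUD→JPY→NOK: 0.1462 × 130.1 × 0.05996 = 1.14048
CNY→AUD→JPY→CNY: 0.2027 × 130.1 × 0.0376 = 0.99156
CNY→JPY→NOK→CNY: 25.22 × 0.05996 × 0.6539 = 0.98882
CNY→NOK→JPY→CNY: 1.462 × 17.07 × 0.0376 = 0.93836
Maximum is NOK→AUD→JPY→NOK at 1.1405; arbitrage exists.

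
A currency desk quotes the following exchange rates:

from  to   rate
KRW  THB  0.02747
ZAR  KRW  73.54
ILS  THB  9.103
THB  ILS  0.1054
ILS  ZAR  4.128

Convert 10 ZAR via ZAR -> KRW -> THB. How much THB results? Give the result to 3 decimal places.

10 ZAR × 73.54 = 735.4 KRW
735.4 KRW × 0.02747 = 20.201438 THB

20.201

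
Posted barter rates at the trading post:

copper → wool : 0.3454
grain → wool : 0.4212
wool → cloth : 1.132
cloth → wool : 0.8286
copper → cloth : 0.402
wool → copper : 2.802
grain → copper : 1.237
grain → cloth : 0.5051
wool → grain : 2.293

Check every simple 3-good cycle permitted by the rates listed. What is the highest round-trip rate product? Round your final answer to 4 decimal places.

0.9797

wool→grain→copper→wool: 2.293 × 1.237 × 0.3454 = 0.97971
wool→grain→cloth→wool: 2.293 × 0.5051 × 0.8286 = 0.95968
wool→copper→cloth→wool: 2.802 × 0.402 × 0.8286 = 0.93334
Maximum is wool→grain→copper→wool at 0.9797; no arbitrage — every cycle loses value.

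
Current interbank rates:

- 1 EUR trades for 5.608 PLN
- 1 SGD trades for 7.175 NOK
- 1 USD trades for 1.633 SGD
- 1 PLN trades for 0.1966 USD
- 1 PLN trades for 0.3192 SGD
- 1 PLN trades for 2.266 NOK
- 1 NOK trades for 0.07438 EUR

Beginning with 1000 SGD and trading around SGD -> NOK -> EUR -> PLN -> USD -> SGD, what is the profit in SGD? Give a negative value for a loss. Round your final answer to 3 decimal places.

-39.150

1000 SGD × 7.175 = 7175 NOK
7175 NOK × 0.07438 = 533.6765 EUR
533.6765 EUR × 5.608 = 2992.857812 PLN
2992.857812 PLN × 0.1966 = 588.3958458392 USD
588.3958458392 USD × 1.633 = 960.8504162554136 SGD
Net change: 960.8504162554136 − 1000 = -39.1495837445864 SGD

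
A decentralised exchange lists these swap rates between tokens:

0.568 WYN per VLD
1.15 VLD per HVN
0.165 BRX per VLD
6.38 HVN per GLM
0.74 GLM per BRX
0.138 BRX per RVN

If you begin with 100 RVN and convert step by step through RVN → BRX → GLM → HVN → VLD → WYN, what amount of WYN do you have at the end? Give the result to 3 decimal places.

42.558

100 RVN × 0.138 = 13.8 BRX
13.8 BRX × 0.74 = 10.212 GLM
10.212 GLM × 6.38 = 65.15256 HVN
65.15256 HVN × 1.15 = 74.925444 VLD
74.925444 VLD × 0.568 = 42.557652192 WYN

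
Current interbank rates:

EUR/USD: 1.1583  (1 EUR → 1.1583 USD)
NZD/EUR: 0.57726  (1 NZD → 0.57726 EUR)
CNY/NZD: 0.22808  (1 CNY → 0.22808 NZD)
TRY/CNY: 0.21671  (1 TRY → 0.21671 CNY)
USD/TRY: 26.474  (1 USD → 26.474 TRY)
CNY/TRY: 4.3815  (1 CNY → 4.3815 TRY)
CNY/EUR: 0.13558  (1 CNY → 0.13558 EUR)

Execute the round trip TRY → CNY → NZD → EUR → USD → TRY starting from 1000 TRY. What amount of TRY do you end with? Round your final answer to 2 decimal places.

874.94

1000 TRY × 0.21671 = 216.71 CNY
216.71 CNY × 0.22808 = 49.4272168 NZD
49.4272168 NZD × 0.57726 = 28.532355169968 EUR
28.532355169968 EUR × 1.1583 = 33.0490269933739344 USD
33.0490269933739344 USD × 26.474 = 874.9399406225815393056 TRY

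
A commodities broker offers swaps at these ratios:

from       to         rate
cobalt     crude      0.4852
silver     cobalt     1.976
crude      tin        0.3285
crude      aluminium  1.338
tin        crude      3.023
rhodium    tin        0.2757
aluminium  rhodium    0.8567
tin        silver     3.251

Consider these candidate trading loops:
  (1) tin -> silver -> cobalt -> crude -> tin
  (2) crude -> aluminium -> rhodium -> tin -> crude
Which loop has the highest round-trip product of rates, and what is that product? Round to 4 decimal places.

(1) 3.251 × 1.976 × 0.4852 × 0.3285 = 1.02391
(2) 1.338 × 0.8567 × 0.2757 × 3.023 = 0.95534
Highest is cycle (1) at 1.0239 (>1, arbitrage).

1.0239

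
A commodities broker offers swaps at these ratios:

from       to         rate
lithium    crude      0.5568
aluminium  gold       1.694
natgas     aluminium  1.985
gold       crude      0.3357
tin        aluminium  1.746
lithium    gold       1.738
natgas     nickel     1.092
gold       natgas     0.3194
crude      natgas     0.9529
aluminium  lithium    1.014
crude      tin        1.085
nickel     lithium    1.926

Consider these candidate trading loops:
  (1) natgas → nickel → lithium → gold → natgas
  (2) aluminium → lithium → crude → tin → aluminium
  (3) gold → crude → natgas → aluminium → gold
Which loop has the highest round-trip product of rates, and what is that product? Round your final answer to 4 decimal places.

1.1675

(1) 1.092 × 1.926 × 1.738 × 0.3194 = 1.16752
(2) 1.014 × 0.5568 × 1.085 × 1.746 = 1.06957
(3) 0.3357 × 0.9529 × 1.985 × 1.694 = 1.07565
Highest is cycle (1) at 1.1675 (>1, arbitrage).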